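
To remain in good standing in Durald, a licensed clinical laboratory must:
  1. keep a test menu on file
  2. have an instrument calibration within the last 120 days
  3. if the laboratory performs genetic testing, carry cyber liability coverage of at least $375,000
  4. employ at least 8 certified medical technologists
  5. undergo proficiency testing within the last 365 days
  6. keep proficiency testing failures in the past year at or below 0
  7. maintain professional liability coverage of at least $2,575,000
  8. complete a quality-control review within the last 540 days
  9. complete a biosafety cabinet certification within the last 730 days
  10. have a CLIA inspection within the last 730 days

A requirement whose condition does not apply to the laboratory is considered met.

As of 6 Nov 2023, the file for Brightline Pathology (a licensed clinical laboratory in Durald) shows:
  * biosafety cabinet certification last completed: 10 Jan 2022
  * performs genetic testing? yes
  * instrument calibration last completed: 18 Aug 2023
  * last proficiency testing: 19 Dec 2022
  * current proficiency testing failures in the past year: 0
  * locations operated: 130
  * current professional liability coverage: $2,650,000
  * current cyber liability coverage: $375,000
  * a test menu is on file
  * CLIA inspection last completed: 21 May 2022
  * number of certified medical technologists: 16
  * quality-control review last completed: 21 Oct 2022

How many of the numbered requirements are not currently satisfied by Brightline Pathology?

1. test menu present → met
2. instrument calibration 80 days ago vs limit 120 → met
3. condition 'performs genetic testing' holds; cyber liability coverage $375,000 ≥ $375,000 → met
4. certified medical technologists 16 ≥ 8 → met
5. proficiency testing 322 days ago vs limit 365 → met
6. proficiency testing failures in the past year 0 ≤ 0 → met
7. professional liability coverage $2,650,000 ≥ $2,575,000 → met
8. quality-control review 381 days ago vs limit 540 → met
9. biosafety cabinet certification 665 days ago vs limit 730 → met
10. CLIA inspection 534 days ago vs limit 730 → met
Not met: 0 of 10

0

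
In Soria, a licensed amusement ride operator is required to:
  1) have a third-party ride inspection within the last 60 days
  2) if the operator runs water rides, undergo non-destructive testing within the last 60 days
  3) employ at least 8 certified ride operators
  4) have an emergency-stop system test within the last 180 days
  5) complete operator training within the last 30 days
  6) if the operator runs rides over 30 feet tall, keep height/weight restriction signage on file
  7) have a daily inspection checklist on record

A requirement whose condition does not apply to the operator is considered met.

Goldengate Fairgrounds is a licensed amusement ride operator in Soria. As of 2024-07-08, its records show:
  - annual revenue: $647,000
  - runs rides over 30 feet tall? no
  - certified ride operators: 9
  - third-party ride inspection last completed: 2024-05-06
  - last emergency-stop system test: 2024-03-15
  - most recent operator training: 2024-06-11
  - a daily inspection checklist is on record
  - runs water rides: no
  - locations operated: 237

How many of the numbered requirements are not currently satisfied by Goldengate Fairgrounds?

1

1. third-party ride inspection 63 days ago vs limit 60 → not met
2. condition 'runs water rides' does not hold → requirement n/a → met
3. certified ride operators 9 ≥ 8 → met
4. emergency-stop system test 115 days ago vs limit 180 → met
5. operator training 27 days ago vs limit 30 → met
6. condition 'runs rides over 30 feet tall' does not hold → requirement n/a → met
7. daily inspection checklist present → met
Not met: 1 of 7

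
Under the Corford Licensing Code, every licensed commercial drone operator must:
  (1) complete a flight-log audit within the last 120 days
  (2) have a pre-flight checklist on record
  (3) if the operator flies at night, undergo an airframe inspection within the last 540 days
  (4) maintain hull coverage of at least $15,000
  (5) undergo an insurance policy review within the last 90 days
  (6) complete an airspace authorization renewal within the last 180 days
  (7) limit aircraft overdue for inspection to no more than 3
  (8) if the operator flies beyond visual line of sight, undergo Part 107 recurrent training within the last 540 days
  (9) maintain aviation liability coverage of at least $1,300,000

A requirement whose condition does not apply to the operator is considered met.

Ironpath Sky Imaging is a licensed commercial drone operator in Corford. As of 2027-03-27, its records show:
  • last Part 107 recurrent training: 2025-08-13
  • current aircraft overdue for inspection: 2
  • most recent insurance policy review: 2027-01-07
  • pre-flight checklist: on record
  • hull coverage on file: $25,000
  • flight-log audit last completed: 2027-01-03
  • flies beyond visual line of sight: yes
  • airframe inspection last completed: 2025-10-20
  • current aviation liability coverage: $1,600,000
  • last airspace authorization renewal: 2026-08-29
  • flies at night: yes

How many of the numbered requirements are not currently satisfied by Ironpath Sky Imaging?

2

1. flight-log audit 83 days ago vs limit 120 → met
2. pre-flight checklist present → met
3. condition 'flies at night' holds; airframe inspection 523 days ago vs limit 540 → met
4. hull coverage $25,000 ≥ $15,000 → met
5. insurance policy review 79 days ago vs limit 90 → met
6. airspace authorization renewal 210 days ago vs limit 180 → not met
7. aircraft overdue for inspection 2 ≤ 3 → met
8. condition 'flies beyond visual line of sight' holds; Part 107 recurrent training 591 days ago vs limit 540 → not met
9. aviation liability coverage $1,600,000 ≥ $1,300,000 → met
Not met: 2 of 9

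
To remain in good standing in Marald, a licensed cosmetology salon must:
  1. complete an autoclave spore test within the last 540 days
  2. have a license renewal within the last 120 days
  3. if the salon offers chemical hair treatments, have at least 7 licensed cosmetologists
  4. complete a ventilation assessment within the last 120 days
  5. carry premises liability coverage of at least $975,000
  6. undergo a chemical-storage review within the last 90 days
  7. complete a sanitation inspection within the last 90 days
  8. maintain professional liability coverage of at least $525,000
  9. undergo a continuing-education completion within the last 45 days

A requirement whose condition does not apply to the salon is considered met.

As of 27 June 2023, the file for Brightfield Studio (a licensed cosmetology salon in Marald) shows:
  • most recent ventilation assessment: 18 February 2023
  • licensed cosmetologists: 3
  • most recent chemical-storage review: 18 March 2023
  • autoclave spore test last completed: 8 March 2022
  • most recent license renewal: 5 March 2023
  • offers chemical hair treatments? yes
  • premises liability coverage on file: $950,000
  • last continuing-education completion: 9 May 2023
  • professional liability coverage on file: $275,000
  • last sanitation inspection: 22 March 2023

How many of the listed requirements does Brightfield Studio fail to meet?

1. autoclave spore test 476 days ago vs limit 540 → met
2. license renewal 114 days ago vs limit 120 → met
3. condition 'offers chemical hair treatments' holds; licensed cosmetologists 3 < 7 → not met
4. ventilation assessment 129 days ago vs limit 120 → not met
5. premises liability coverage $950,000 < $975,000 → not met
6. chemical-storage review 101 days ago vs limit 90 → not met
7. sanitation inspection 97 days ago vs limit 90 → not met
8. professional liability coverage $275,000 < $525,000 → not met
9. continuing-education completion 49 days ago vs limit 45 → not met
Not met: 7 of 9

7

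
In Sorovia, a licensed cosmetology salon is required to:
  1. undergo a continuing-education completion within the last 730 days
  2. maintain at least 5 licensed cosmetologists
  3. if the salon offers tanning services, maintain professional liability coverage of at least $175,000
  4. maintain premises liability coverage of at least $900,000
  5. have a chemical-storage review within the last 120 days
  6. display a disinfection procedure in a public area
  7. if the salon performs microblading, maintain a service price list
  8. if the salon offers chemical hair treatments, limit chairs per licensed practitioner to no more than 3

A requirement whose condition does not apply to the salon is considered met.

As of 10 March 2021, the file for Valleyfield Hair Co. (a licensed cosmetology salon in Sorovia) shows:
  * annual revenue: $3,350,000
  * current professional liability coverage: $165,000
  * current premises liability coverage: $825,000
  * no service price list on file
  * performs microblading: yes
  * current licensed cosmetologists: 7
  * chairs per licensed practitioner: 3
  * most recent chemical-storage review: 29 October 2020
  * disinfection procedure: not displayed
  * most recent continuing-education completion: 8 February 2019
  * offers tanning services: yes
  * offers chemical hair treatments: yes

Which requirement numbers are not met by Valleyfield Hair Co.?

1, 3, 4, 5, 6, 7

1. continuing-education completion 761 days ago vs limit 730 → not met
2. licensed cosmetologists 7 ≥ 5 → met
3. condition 'offers tanning services' holds; professional liability coverage $165,000 < $175,000 → not met
4. premises liability coverage $825,000 < $900,000 → not met
5. chemical-storage review 132 days ago vs limit 120 → not met
6. disinfection procedure absent → not met
7. condition 'performs microblading' holds; service price list absent → not met
8. condition 'offers chemical hair treatments' holds; chairs per licensed practitioner 3 ≤ 3 → met
Not met: 1, 3, 4, 5, 6, 7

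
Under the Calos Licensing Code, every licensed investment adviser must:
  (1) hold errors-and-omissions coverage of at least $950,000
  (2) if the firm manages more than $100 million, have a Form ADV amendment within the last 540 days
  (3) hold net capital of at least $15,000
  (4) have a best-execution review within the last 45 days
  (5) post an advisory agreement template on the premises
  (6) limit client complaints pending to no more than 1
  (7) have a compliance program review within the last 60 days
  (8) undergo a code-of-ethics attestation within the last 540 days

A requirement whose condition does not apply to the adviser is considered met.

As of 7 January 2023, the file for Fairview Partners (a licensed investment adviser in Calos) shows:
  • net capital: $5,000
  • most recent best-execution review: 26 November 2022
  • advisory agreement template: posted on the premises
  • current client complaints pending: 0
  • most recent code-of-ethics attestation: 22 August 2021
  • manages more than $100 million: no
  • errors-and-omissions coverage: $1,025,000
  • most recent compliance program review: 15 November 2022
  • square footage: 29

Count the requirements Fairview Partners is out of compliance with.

1

1. errors-and-omissions coverage $1,025,000 ≥ $950,000 → met
2. condition 'manages more than $100 million' does not hold → requirement n/a → met
3. net capital $5,000 < $15,000 → not met
4. best-execution review 42 days ago vs limit 45 → met
5. advisory agreement template present → met
6. client complaints pending 0 ≤ 1 → met
7. compliance program review 53 days ago vs limit 60 → met
8. code-of-ethics attestation 503 days ago vs limit 540 → met
Not met: 1 of 8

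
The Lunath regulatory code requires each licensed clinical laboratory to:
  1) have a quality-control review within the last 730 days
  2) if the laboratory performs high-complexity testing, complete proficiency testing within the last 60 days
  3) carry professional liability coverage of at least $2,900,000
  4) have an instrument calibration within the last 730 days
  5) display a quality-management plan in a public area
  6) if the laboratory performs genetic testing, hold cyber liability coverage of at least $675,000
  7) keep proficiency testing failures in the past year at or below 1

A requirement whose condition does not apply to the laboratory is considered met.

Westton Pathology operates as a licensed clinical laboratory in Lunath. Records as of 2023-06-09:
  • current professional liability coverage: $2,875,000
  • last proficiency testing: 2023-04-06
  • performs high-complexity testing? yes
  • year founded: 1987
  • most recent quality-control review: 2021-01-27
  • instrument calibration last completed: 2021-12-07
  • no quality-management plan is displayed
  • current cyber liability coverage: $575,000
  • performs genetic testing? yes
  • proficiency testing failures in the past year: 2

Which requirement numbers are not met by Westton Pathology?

1, 2, 3, 5, 6, 7

1. quality-control review 863 days ago vs limit 730 → not met
2. condition 'performs high-complexity testing' holds; proficiency testing 64 days ago vs limit 60 → not met
3. professional liability coverage $2,875,000 < $2,900,000 → not met
4. instrument calibration 549 days ago vs limit 730 → met
5. quality-management plan absent → not met
6. condition 'performs genetic testing' holds; cyber liability coverage $575,000 < $675,000 → not met
7. proficiency testing failures in the past year 2 > 1 → not met
Not met: 1, 2, 3, 5, 6, 7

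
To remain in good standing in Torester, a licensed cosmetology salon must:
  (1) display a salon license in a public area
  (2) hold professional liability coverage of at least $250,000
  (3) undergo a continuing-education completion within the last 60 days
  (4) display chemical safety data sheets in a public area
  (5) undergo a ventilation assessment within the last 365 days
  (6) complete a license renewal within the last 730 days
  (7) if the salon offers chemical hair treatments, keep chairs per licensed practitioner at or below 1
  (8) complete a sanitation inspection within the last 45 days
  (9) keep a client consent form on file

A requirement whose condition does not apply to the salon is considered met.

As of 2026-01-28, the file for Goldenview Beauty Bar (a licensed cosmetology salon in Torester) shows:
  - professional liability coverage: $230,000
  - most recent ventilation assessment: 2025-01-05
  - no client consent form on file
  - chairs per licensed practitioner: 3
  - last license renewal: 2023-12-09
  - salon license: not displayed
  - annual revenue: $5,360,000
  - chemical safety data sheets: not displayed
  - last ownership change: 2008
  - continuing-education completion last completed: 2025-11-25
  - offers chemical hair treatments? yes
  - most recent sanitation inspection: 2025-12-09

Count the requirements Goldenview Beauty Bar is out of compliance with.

1. salon license absent → not met
2. professional liability coverage $230,000 < $250,000 → not met
3. continuing-education completion 64 days ago vs limit 60 → not met
4. chemical safety data sheets absent → not met
5. ventilation assessment 388 days ago vs limit 365 → not met
6. license renewal 781 days ago vs limit 730 → not met
7. condition 'offers chemical hair treatments' holds; chairs per licensed practitioner 3 > 1 → not met
8. sanitation inspection 50 days ago vs limit 45 → not met
9. client consent form absent → not met
Not met: 9 of 9

9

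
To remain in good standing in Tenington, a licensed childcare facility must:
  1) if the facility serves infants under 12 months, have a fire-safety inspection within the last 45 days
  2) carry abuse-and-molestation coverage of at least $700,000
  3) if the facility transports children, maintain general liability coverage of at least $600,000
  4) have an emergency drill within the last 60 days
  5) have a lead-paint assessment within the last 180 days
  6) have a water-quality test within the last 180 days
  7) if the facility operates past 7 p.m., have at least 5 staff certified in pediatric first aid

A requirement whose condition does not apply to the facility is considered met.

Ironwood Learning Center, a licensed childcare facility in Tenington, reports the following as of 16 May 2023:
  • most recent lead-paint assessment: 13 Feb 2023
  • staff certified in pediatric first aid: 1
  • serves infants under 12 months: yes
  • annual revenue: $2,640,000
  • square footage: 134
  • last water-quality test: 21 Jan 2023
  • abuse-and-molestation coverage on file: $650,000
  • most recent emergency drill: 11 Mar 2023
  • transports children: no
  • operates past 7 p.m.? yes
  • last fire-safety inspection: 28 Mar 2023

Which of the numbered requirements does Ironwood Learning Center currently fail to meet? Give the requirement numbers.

1. condition 'serves infants under 12 months' holds; fire-safety inspection 49 days ago vs limit 45 → not met
2. abuse-and-molestation coverage $650,000 < $700,000 → not met
3. condition 'transports children' does not hold → requirement n/a → met
4. emergency drill 66 days ago vs limit 60 → not met
5. lead-paint assessment 92 days ago vs limit 180 → met
6. water-quality test 115 days ago vs limit 180 → met
7. condition 'operates past 7 p.m.' holds; staff certified in pediatric first aid 1 < 5 → not met
Not met: 1, 2, 4, 7

1, 2, 4, 7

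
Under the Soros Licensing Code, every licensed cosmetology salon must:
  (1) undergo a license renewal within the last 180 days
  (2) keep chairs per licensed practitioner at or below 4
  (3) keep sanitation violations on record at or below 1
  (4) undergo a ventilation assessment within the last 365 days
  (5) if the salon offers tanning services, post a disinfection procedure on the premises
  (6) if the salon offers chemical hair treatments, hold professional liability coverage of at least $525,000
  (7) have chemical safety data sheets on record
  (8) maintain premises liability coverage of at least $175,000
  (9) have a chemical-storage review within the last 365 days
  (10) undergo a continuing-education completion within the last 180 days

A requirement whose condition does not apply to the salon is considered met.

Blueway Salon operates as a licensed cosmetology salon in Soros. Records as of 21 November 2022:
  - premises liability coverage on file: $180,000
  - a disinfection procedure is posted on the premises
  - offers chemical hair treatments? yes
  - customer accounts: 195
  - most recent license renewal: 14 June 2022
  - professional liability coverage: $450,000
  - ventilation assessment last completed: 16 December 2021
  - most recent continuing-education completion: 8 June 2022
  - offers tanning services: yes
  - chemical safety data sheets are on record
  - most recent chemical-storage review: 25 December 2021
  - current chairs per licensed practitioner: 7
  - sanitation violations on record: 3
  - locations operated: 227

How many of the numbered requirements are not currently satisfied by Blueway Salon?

1. license renewal 160 days ago vs limit 180 → met
2. chairs per licensed practitioner 7 > 4 → not met
3. sanitation violations on record 3 > 1 → not met
4. ventilation assessment 340 days ago vs limit 365 → met
5. condition 'offers tanning services' holds; disinfection procedure present → met
6. condition 'offers chemical hair treatments' holds; professional liability coverage $450,000 < $525,000 → not met
7. chemical safety data sheets present → met
8. premises liability coverage $180,000 ≥ $175,000 → met
9. chemical-storage review 331 days ago vs limit 365 → met
10. continuing-education completion 166 days ago vs limit 180 → met
Not met: 3 of 10

3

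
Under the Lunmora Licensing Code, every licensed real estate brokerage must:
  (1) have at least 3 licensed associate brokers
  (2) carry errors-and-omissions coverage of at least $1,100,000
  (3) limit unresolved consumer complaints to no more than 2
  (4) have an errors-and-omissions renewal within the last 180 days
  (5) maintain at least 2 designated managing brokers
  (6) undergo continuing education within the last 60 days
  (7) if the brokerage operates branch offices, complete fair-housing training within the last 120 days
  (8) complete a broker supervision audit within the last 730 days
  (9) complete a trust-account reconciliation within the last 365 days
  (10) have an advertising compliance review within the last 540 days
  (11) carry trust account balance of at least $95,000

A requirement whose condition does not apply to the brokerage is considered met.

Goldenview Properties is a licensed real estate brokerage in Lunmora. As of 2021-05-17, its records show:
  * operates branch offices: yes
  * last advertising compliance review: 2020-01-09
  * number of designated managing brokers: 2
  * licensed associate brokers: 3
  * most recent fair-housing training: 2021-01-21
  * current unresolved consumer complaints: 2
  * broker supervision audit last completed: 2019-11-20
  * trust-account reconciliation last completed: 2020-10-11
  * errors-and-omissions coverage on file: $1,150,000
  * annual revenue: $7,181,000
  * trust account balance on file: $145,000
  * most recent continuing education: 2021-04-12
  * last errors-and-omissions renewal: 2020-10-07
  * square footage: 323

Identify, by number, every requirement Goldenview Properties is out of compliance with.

1. licensed associate brokers 3 ≥ 3 → met
2. errors-and-omissions coverage $1,150,000 ≥ $1,100,000 → met
3. unresolved consumer complaints 2 ≤ 2 → met
4. errors-and-omissions renewal 222 days ago vs limit 180 → not met
5. designated managing brokers 2 ≥ 2 → met
6. continuing education 35 days ago vs limit 60 → met
7. condition 'operates branch offices' holds; fair-housing training 116 days ago vs limit 120 → met
8. broker supervision audit 544 days ago vs limit 730 → met
9. trust-account reconciliation 218 days ago vs limit 365 → met
10. advertising compliance review 494 days ago vs limit 540 → met
11. trust account balance $145,000 ≥ $95,000 → met
Not met: 4

4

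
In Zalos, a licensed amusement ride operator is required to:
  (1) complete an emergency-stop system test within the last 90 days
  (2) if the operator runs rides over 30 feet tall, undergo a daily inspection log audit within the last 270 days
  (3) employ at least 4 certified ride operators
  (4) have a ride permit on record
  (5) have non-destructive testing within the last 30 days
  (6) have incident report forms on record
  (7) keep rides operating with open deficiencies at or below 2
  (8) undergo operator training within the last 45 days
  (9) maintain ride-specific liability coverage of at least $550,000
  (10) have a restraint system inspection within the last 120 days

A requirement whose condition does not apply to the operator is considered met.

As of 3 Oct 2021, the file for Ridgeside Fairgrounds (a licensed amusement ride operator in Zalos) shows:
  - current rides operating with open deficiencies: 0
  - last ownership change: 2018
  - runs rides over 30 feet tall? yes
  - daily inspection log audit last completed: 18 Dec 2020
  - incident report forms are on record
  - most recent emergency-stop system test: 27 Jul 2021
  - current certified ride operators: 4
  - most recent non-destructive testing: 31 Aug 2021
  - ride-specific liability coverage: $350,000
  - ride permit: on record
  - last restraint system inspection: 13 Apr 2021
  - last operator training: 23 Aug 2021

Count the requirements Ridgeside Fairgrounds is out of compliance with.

1. emergency-stop system test 68 days ago vs limit 90 → met
2. condition 'runs rides over 30 feet tall' holds; daily inspection log audit 289 days ago vs limit 270 → not met
3. certified ride operators 4 ≥ 4 → met
4. ride permit present → met
5. non-destructive testing 33 days ago vs limit 30 → not met
6. incident report forms present → met
7. rides operating with open deficiencies 0 ≤ 2 → met
8. operator training 41 days ago vs limit 45 → met
9. ride-specific liability coverage $350,000 < $550,000 → not met
10. restraint system inspection 173 days ago vs limit 120 → not met
Not met: 4 of 10

4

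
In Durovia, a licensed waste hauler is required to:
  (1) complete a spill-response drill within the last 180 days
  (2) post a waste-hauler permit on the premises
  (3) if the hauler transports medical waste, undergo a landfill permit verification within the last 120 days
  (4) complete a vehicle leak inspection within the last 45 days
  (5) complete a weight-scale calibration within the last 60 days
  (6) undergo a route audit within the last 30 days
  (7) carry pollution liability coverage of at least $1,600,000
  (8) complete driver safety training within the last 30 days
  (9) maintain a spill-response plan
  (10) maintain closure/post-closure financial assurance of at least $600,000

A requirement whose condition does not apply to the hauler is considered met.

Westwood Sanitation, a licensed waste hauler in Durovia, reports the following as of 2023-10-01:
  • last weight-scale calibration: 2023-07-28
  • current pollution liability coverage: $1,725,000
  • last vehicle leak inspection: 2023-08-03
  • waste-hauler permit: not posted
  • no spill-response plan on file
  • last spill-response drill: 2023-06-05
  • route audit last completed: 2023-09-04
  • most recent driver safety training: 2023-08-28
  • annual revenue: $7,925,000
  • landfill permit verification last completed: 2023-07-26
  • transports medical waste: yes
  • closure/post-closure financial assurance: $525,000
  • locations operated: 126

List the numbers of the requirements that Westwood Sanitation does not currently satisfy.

1. spill-response drill 118 days ago vs limit 180 → met
2. waste-hauler permit absent → not met
3. condition 'transports medical waste' holds; landfill permit verification 67 days ago vs limit 120 → met
4. vehicle leak inspection 59 days ago vs limit 45 → not met
5. weight-scale calibration 65 days ago vs limit 60 → not met
6. route audit 27 days ago vs limit 30 → met
7. pollution liability coverage $1,725,000 ≥ $1,600,000 → met
8. driver safety training 34 days ago vs limit 30 → not met
9. spill-response plan absent → not met
10. closure/post-closure financial assurance $525,000 < $600,000 → not met
Not met: 2, 4, 5, 8, 9, 10

2, 4, 5, 8, 9, 10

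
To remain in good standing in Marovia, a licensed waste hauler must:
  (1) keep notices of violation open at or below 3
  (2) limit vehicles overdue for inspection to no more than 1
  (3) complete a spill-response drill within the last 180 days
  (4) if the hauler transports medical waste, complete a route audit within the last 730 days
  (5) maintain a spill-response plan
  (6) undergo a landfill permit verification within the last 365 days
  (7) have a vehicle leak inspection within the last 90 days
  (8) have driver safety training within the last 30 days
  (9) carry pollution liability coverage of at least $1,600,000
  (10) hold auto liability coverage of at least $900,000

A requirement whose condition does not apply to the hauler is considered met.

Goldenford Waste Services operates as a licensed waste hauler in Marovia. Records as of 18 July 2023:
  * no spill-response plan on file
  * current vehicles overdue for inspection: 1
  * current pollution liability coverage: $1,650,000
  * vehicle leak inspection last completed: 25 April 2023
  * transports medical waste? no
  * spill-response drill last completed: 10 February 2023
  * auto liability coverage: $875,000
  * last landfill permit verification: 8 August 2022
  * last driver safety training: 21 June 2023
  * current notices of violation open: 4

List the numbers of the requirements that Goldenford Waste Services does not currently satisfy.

1. notices of violation open 4 > 3 → not met
2. vehicles overdue for inspection 1 ≤ 1 → met
3. spill-response drill 158 days ago vs limit 180 → met
4. condition 'transports medical waste' does not hold → requirement n/a → met
5. spill-response plan absent → not met
6. landfill permit verification 344 days ago vs limit 365 → met
7. vehicle leak inspection 84 days ago vs limit 90 → met
8. driver safety training 27 days ago vs limit 30 → met
9. pollution liability coverage $1,650,000 ≥ $1,600,000 → met
10. auto liability coverage $875,000 < $900,000 → not met
Not met: 1, 5, 10

1, 5, 10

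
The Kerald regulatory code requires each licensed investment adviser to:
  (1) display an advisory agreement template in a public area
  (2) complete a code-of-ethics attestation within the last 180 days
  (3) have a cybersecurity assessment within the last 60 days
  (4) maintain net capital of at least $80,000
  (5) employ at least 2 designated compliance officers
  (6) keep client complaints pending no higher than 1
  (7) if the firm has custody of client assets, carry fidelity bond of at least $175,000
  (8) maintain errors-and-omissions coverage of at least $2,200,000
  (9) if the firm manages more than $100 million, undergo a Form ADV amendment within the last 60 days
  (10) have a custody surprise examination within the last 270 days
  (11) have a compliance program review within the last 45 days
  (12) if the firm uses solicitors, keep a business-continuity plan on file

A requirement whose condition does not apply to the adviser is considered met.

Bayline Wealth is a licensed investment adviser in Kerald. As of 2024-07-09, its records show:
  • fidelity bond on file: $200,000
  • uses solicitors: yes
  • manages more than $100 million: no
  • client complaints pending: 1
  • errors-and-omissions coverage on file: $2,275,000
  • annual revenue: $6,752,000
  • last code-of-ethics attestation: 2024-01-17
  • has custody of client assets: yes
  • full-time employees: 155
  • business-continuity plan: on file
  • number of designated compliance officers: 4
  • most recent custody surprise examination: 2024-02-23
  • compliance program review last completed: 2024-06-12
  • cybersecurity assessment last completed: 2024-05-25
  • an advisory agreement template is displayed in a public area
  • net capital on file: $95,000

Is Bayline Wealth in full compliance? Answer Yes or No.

Yes

1. advisory agreement template present → met
2. code-of-ethics attestation 174 days ago vs limit 180 → met
3. cybersecurity assessment 45 days ago vs limit 60 → met
4. net capital $95,000 ≥ $80,000 → met
5. designated compliance officers 4 ≥ 2 → met
6. client complaints pending 1 ≤ 1 → met
7. condition 'has custody of client assets' holds; fidelity bond $200,000 ≥ $175,000 → met
8. errors-and-omissions coverage $2,275,000 ≥ $2,200,000 → met
9. condition 'manages more than $100 million' does not hold → requirement n/a → met
10. custody surprise examination 137 days ago vs limit 270 → met
11. compliance program review 27 days ago vs limit 45 → met
12. condition 'uses solicitors' holds; business-continuity plan present → met
All met.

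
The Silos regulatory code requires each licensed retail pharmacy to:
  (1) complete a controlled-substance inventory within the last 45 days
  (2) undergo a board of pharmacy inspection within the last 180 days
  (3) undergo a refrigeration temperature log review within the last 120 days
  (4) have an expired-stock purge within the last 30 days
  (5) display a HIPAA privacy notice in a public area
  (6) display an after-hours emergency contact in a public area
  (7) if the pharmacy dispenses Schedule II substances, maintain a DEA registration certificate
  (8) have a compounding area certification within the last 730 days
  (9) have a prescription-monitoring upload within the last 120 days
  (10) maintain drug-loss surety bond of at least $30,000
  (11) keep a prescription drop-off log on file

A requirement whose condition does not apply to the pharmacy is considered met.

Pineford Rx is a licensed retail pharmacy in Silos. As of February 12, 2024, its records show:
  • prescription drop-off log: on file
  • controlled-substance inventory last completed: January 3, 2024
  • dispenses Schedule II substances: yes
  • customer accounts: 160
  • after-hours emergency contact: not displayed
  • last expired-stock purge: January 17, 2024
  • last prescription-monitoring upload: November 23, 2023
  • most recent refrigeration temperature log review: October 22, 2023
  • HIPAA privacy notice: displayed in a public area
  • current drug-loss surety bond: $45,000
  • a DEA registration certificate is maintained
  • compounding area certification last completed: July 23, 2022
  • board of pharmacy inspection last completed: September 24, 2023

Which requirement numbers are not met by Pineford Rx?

6

1. controlled-substance inventory 40 days ago vs limit 45 → met
2. board of pharmacy inspection 141 days ago vs limit 180 → met
3. refrigeration temperature log review 113 days ago vs limit 120 → met
4. expired-stock purge 26 days ago vs limit 30 → met
5. HIPAA privacy notice present → met
6. after-hours emergency contact absent → not met
7. condition 'dispenses Schedule II substances' holds; DEA registration certificate present → met
8. compounding area certification 569 days ago vs limit 730 → met
9. prescription-monitoring upload 81 days ago vs limit 120 → met
10. drug-loss surety bond $45,000 ≥ $30,000 → met
11. prescription drop-off log present → met
Not met: 6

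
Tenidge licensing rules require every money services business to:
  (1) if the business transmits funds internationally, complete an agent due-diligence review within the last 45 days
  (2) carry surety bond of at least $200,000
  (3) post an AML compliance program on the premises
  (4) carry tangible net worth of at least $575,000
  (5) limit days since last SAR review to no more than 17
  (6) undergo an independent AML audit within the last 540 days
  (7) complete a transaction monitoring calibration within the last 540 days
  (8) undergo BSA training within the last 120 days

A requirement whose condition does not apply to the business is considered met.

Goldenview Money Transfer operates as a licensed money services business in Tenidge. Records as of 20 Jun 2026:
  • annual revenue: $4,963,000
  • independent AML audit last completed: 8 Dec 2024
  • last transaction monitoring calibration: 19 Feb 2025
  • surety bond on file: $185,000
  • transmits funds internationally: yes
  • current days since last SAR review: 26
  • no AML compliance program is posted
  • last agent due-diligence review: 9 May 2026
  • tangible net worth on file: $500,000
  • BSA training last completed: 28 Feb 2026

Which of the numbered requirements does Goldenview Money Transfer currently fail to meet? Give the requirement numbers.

2, 3, 4, 5, 6

1. condition 'transmits funds internationally' holds; agent due-diligence review 42 days ago vs limit 45 → met
2. surety bond $185,000 < $200,000 → not met
3. AML compliance program absent → not met
4. tangible net worth $500,000 < $575,000 → not met
5. days since last SAR review 26 > 17 → not met
6. independent AML audit 559 days ago vs limit 540 → not met
7. transaction monitoring calibration 486 days ago vs limit 540 → met
8. BSA training 112 days ago vs limit 120 → met
Not met: 2, 3, 4, 5, 6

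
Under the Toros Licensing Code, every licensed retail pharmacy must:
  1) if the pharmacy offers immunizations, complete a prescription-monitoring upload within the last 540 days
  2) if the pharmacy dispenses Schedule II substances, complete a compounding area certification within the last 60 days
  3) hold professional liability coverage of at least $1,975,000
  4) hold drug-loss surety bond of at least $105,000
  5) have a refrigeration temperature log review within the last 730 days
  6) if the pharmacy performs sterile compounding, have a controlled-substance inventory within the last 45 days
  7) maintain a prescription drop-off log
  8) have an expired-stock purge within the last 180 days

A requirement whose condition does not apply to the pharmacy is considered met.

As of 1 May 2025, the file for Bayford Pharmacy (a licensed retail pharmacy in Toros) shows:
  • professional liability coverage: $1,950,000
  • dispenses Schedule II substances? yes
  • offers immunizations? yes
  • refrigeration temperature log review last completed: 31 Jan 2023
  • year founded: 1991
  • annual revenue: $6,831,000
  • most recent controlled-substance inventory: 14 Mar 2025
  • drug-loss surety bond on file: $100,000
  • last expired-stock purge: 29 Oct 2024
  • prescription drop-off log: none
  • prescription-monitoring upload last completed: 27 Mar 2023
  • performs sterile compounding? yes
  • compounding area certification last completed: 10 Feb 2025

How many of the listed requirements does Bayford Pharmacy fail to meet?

8

1. condition 'offers immunizations' holds; prescription-monitoring upload 766 days ago vs limit 540 → not met
2. condition 'dispenses Schedule II substances' holds; compounding area certification 80 days ago vs limit 60 → not met
3. professional liability coverage $1,950,000 < $1,975,000 → not met
4. drug-loss surety bond $100,000 < $105,000 → not met
5. refrigeration temperature log review 821 days ago vs limit 730 → not met
6. condition 'performs sterile compounding' holds; controlled-substance inventory 48 days ago vs limit 45 → not met
7. prescription drop-off log absent → not met
8. expired-stock purge 184 days ago vs limit 180 → not met
Not met: 8 of 8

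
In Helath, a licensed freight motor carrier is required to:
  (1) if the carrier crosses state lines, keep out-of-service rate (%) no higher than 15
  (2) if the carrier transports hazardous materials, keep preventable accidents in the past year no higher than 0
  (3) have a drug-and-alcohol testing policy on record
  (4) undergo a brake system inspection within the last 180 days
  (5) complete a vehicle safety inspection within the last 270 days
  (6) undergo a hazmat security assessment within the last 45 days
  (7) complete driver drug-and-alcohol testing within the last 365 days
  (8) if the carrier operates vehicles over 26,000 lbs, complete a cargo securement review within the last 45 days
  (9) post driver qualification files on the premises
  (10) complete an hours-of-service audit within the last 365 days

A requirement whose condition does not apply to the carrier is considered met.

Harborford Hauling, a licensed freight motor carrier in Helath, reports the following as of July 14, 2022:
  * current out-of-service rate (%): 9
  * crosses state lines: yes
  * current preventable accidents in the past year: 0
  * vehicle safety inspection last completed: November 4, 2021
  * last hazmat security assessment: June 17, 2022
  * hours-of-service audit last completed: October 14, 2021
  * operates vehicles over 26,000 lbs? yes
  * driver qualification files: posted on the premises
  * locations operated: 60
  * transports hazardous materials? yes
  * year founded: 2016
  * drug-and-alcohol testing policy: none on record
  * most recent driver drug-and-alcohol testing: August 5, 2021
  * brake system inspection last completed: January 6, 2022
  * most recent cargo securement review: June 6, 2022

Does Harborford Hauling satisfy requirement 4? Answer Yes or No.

No

4. brake system inspection 189 days ago vs limit 180 → not met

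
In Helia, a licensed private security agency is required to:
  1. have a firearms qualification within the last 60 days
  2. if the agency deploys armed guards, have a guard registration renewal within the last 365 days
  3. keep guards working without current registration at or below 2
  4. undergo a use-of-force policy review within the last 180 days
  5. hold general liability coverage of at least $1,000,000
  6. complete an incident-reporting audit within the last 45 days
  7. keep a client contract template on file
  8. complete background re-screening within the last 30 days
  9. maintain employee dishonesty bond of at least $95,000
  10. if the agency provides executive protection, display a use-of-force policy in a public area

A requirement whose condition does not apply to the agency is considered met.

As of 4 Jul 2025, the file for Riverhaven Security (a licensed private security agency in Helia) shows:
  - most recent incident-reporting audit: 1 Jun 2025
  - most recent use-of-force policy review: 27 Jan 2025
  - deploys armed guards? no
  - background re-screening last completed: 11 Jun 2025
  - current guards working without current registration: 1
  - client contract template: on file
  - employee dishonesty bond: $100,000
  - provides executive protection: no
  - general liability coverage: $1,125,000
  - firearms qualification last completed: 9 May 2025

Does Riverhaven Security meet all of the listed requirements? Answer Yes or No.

1. firearms qualification 56 days ago vs limit 60 → met
2. condition 'deploys armed guards' does not hold → requirement n/a → met
3. guards working without current registration 1 ≤ 2 → met
4. use-of-force policy review 158 days ago vs limit 180 → met
5. general liability coverage $1,125,000 ≥ $1,000,000 → met
6. incident-reporting audit 33 days ago vs limit 45 → met
7. client contract template present → met
8. background re-screening 23 days ago vs limit 30 → met
9. employee dishonesty bond $100,000 ≥ $95,000 → met
10. condition 'provides executive protection' does not hold → requirement n/a → met
All met.

Yes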